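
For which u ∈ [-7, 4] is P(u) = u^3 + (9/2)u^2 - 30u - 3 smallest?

2

Differentiating, P'(u) = 3u^2 + 9u - 30; which vanishes at u = -5 and u = 2.
Candidates: P(-7) = 169/2; P(-5) = 269/2; P(2) = -37; P(4) = 13.
So the minimum is P(2) = -37.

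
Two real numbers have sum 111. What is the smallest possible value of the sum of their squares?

12321/2

With a + b = 111, a^2 + b^2 = a^2 + (111 − a)^2.
The derivative 2a − 2(111 − a) = 4a − 222 vanishes at a = 111/2; second derivative 4 > 0, a minimum.
The minimum is 2·(111/2)^2 = 12321/2.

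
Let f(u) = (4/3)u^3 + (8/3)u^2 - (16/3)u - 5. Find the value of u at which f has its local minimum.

f'(u) = 4u^2 + (16/3)u - 16/3. Setting f'(u) = 0 gives u ∈ {-2, 2/3}.
Since f''(u) = 8u + 16/3, we get f''(-2) = -32/3 < 0 ⇒ local maximum; f''(2/3) = 32/3 > 0 ⇒ local minimum.
So the local minimum value is f(2/3) = -565/81.

2/3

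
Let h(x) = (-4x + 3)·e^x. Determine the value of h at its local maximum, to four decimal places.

Differentiating with the product rule gives h'(x) = (-4x - 1)·e^x. Since e^x > 0, the only critical point is x = -1/4.
h''(-1/4) has the same sign as -4 < 0, so this is a local maximum.
h(-1/4) = (4)·e^(-1/4) ≈ 3.1152.

3.1152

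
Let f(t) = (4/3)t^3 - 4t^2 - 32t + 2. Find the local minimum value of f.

Critical points: f'(t) = 4t^2 - 8t - 32 vanishes at t = -2, 4.
Since f''(t) = 8t - 8, we get f''(-2) = -24 < 0 ⇒ local maximum; f''(4) = 24 > 0 ⇒ local minimum.
The local minimum is f(4) = -314/3.

-314/3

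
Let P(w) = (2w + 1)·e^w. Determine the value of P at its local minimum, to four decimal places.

P'(w) = 2·e^w + (2w + 1)·1·e^w = (2w + 3)·e^w. Since e^w > 0, the only critical point is w = -3/2.
P''(-3/2) has the same sign as 2 > 0, so this is a local minimum.
P(-3/2) = (-2)·e^(-3/2) ≈ -0.4463.

-0.4463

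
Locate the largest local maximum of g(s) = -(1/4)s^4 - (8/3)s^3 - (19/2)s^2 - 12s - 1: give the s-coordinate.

-1

g'(s) = -s^3 - 8s^2 - 19s - 12. Setting g'(s) = 0 gives s ∈ {-4, -3, -1}.
g''(s) = -3s^2 - 16s - 19. g''(-4) = -3 < 0 ⇒ local maximum; g''(-3) = 2 > 0 ⇒ local minimum; g''(-1) = -6 < 0 ⇒ local maximum.
So the largest local maximum value is g(-1) = 47/12.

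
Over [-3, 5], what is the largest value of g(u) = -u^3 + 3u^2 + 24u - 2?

Differentiating, g'(u) = -3u^2 + 6u + 24; which vanishes at u = -2 and u = 4.
Evaluating at the critical points and endpoints: g(-3) = -20; g(-2) = -30; g(4) = 78; g(5) = 68.
The maximum over the interval is 78, attained at u = 4.

78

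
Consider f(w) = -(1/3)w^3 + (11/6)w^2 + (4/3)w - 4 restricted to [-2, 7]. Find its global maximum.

The derivative is -w^2 + (11/3)w + 4/3, which vanishes at w = -1/3 and w = 4.
Evaluating at the critical points and endpoints: f(-2) = 10/3, f(-1/3) = -685/162, f(4) = 28/3, f(7) = -115/6.
Hence the absolute maximum is 28/3 at w = 4.

28/3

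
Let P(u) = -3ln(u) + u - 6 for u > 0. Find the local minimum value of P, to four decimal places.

P'(u) = -3/u + 1 = 0 gives u = 3.
P''(u) = 3/u², which is positive for u > 0, so this is a local minimum.
P(3) = -3·ln(3) + 3 - 6 ≈ -6.2958.

-6.2958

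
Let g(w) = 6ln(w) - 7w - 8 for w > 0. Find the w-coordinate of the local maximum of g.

g'(w) = 6/w − 7 = 0 gives w = 6/7.
g''(w) = -6/w², which is negative for w > 0, so this is a local maximum.
g(6/7) = 6·ln(6/7) - 6 - 8 ≈ -14.9249.

6/7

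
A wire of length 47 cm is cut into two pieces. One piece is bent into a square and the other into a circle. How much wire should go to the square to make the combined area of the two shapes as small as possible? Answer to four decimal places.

Let x be the length used for the square. Square side x/4; circle radius (47−x)/(2π).
A(x) = (x/4)² + π·((47−x)/(2π))² = x²/16 + (47−x)²/(4π) for 0 ≤ x ≤ 47. A'(x) = x/8 − (47−x)/(2π) = 0 gives x = 4·47/(π+4) ≈ 26.3247.
A'' = 1/8 + 1/(2π) > 0, so this gives the minimum combined area; x ≈ 26.3247 cm to the square.

26.3247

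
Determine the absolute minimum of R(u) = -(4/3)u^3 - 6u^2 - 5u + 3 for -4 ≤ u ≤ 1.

Differentiating, R'(u) = -4u^2 - 12u - 5; which vanishes at u = -5/2 and u = -1/2.
Candidates: R(-4) = 37/3,  R(-5/2) = -7/6,  R(-1/2) = 25/6,  R(1) = -28/3.
Hence the absolute minimum is -28/3 at u = 1.

-28/3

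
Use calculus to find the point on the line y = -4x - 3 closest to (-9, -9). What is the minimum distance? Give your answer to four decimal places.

10.1865

Minimize D(x)^2 = (x + 9)^2 + (-4x + 6)^2.
d/dx[D^2] = 2(x + 9) + 2·(-4)·(-4x + 6) = 0 ⇒ x = 15/17.
Then y = -111/17 and the distance is √(1764/17) ≈ 10.1865.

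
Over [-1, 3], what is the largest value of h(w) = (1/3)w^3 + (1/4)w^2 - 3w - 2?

Differentiating, h'(w) = w^2 + (1/2)w - 3; whose only zero in [-1, 3] is w = 3/2.
Evaluating at the critical points and endpoints: h(-1) = 11/12; h(3/2) = -77/16; h(3) = 1/4.
So the maximum is h(-1) = 11/12.

11/12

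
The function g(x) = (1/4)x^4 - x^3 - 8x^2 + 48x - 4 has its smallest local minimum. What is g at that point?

g'(x) = x^3 - 3x^2 - 16x + 48. Setting g'(x) = 0 gives x ∈ {-4, 3, 4}.
Since g''(x) = 3x^2 - 6x - 16, we get g''(-4) = 56 > 0 ⇒ local minimum; g''(3) = -7 < 0 ⇒ local maximum; g''(4) = 8 > 0 ⇒ local minimum.
So the smallest local minimum value is g(-4) = -196.

-196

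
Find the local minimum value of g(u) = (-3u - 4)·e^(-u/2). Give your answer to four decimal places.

By the product rule, g'(u) = ((3/2)u - 1)·e^(-u/2). Since e^(-u/2) > 0, the only critical point is u = 2/3.
g''(2/3) has the same sign as 3/2 > 0, so this is a local minimum.
g(2/3) = (-6)·e^(-1/3) ≈ -4.2992.

-4.2992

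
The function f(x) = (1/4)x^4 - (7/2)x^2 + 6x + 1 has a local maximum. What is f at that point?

f'(x) = x^3 - 7x + 6. Setting f'(x) = 0 gives x ∈ {-3, 1, 2}.
f''(x) = 3x^2 - 7. f''(-3) = 20 > 0 ⇒ local minimum; f''(1) = -4 < 0 ⇒ local maximum; f''(2) = 5 > 0 ⇒ local minimum.
So the local maximum value is f(1) = 15/4.

15/4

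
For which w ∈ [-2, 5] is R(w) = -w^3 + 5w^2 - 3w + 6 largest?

-2

R'(w) = -3w^2 + 10w - 3, which vanishes at w = 1/3 and w = 3.
Candidates: R(-2) = 40; R(1/3) = 149/27; R(3) = 15; R(5) = -9.
The maximum over the interval is 40, attained at w = -2.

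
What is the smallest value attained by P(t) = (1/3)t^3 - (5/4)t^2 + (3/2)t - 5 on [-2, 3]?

P'(t) = t^2 - (5/2)t + 3/2, which vanishes at t = 1 and t = 3/2.
Compare values at every candidate in [-2, 3]: P(-2) = -47/3,  P(1) = -53/12,  P(3/2) = -71/16,  P(3) = -11/4.
The minimum over the interval is -47/3, attained at t = -2.

-47/3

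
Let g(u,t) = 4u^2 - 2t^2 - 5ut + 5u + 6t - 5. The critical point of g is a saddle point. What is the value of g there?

∂g/∂u = 8u - 5t + 5 = 0 and ∂g/∂t = -5u - 4t + 6 = 0, so (u, t) = (10/57, 73/57).
The Hessian has g_{uu} = 8, g_{tt} = -4, g_{ut} = -5, giving D = -57 < 0, so the point is a saddle point.
g(10/57, 73/57) = -41/57.

-41/57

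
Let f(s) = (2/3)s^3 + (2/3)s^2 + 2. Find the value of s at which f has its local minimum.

Critical points: f'(s) = 2s^2 + (4/3)s vanishes at s = -2/3, 0.
f''(s) = 4s + 4/3. f''(-2/3) = -4/3 < 0 ⇒ local maximum; f''(0) = 4/3 > 0 ⇒ local minimum.
The local minimum is f(0) = 2.

0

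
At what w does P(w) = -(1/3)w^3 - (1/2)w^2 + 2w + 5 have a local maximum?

P'(w) = -w^2 - w + 2 = 0 at w = -2, 1.
P''(w) = -2w - 1. P''(-2) = 3 > 0 ⇒ local minimum; P''(1) = -3 < 0 ⇒ local maximum.
So the local maximum value is P(1) = 37/6.

1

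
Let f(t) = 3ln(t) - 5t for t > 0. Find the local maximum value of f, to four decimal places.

f'(t) = 3/t − 5 = 0 gives t = 3/5.
f''(t) = -3/t², which is negative for t > 0, so this is a local maximum.
f(3/5) = 3·ln(3/5) - 3 ≈ -4.5325.

-4.5325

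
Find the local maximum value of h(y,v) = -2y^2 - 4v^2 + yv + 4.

∂h/∂y = -4y + v = 0 and ∂h/∂v = y - 8v = 0, so (y, v) = (0, 0).
The Hessian has h_{yy} = -4, h_{vv} = -8, h_{yv} = 1, giving D = 31 > 0 with h_{yy} < 0, so the point is a local maximum.
h(0, 0) = 4.

4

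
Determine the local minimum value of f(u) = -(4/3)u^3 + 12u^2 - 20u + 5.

-13/3

f'(u) = -4u^2 + 24u - 20 = 0 at u = 1, 5.
f''(u) = -8u + 24. f''(1) = 16 > 0 ⇒ local minimum; f''(5) = -16 < 0 ⇒ local maximum.
Thus f has its local minimum at u = 1, with value -13/3.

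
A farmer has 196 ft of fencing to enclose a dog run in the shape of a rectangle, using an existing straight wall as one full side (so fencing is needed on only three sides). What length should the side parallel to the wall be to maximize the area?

98

Let the sides perpendicular to the wall have length x and the parallel side y, so 2x + y = 196 and the area is A = xy = x(196 − 2x).
A'(x) = 196 − 4x = 0 gives x = 49, and A''(x) = −4 < 0 confirms a maximum.
Then y = 196 − 2·49 = 98 and A = 4802.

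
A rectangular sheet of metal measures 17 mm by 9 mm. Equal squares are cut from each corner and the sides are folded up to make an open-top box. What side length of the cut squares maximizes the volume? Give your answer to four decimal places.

With cut size x, the volume is V(x) = x(17 − 2x)(9 − 2x) for 0 < x < 4.5.
V'(x) = 12x^2 − 104x + 153. Setting V'(x) = 0 gives x ≈ 1.8782 (the root in (0, 4.5)).
V''(x) = 24x − 104 is negative there, so this is the maximum; V ≈ 130.4300.

1.8782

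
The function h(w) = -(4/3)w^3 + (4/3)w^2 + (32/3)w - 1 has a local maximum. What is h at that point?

h'(w) = -4w^2 + (8/3)w + 32/3 = 0 at w = -4/3, 2.
Second-derivative test with h''(w) = -8w + 8/3: h''(-4/3) = 40/3 > 0 ⇒ local minimum; h''(2) = -40/3 < 0 ⇒ local maximum.
The local maximum is h(2) = 15.

15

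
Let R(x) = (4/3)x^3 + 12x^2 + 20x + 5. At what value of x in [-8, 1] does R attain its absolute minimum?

-8

The derivative is 4x^2 + 24x + 20, which vanishes at x = -5 and x = -1.
Evaluating at the critical points and endpoints: R(-8) = -209/3,  R(-5) = 115/3,  R(-1) = -13/3,  R(1) = 115/3.
Hence the absolute minimum is -209/3 at x = -8.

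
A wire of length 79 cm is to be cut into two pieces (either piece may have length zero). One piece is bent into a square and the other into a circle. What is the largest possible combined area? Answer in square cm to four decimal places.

496.6430

Let x be the length used for the square. Square side x/4; circle radius (79−x)/(2π).
A(x) = (x/4)² + π·((79−x)/(2π))² = x²/16 + (79−x)²/(4π) for 0 ≤ x ≤ 79. A'(x) = x/8 − (79−x)/(2π) = 0 gives x = 4·79/(π+4) ≈ 44.2478.
A'' > 0, so the interior critical point is a minimum; the maximum is at an endpoint. A(0) = 496.6430 and A(79) = 390.0625, so the largest area is 496.6430.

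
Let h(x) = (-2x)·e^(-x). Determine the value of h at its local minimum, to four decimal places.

h'(x) = (-2)·e^(-x) + (-2x)·(-1)·e^(-x) = (2x - 2)·e^(-x). Since e^(-x) > 0, the only critical point is x = 1.
h''(1) has the same sign as 2 > 0, so this is a local minimum.
h(1) = (-2)·e^(-1) ≈ -0.7358.

-0.7358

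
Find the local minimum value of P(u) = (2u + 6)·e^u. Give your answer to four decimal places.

Differentiating with the product rule gives P'(u) = (2u + 8)·e^u. Since e^u > 0, the only critical point is u = -4.
P''(-4) has the same sign as 2 > 0, so this is a local minimum.
P(-4) = (-2)·e^(-4) ≈ -0.0366.

-0.0366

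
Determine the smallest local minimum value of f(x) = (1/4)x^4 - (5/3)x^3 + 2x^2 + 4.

Critical points: f'(x) = x^3 - 5x^2 + 4x vanishes at x = 0, 1, 4.
f''(x) = 3x^2 - 10x + 4. f''(0) = 4 > 0 ⇒ local minimum; f''(1) = -3 < 0 ⇒ local maximum; f''(4) = 12 > 0 ⇒ local minimum.
Thus f has its smallest local minimum at x = 4, with value -20/3.

-20/3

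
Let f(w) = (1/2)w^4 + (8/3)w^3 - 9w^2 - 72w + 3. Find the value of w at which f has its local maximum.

-3

f'(w) = 2w^3 + 8w^2 - 18w - 72 = 0 at w = -4, -3, 3.
Since f''(w) = 6w^2 + 16w - 18, we get f''(-4) = 14 > 0 ⇒ local minimum; f''(-3) = -12 < 0 ⇒ local maximum; f''(3) = 84 > 0 ⇒ local minimum.
The local maximum is f(-3) = 213/2.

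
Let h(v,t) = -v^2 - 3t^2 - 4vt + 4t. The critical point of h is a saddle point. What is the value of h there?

-4

∂h/∂v = -2v - 4t = 0 and ∂h/∂t = -4v - 6t + 4 = 0, so (v, t) = (4, -2).
The Hessian has h_{vv} = -2, h_{tt} = -6, h_{vt} = -4, giving D = -4 < 0, so the point is a saddle point.
h(4, -2) = -4.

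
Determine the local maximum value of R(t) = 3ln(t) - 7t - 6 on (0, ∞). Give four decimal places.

R'(t) = 3/t − 7 = 0 gives t = 3/7.
R''(t) = -3/t², which is negative for t > 0, so this is a local maximum.
R(3/7) = 3·ln(3/7) - 3 - 6 ≈ -11.5419.

-11.5419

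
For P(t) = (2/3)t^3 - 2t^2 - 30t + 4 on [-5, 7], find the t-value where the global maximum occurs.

The derivative is 2t^2 - 4t - 30, which vanishes at t = -3 and t = 5.
Evaluating at the critical points and endpoints: P(-5) = 62/3; P(-3) = 58; P(5) = -338/3; P(7) = -226/3.
The maximum over the interval is 58, attained at t = -3.

-3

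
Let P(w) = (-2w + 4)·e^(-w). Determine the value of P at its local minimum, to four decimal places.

-0.0996

By the product rule, P'(w) = (2w - 6)·e^(-w). Since e^(-w) > 0, the only critical point is w = 3.
P''(3) has the same sign as 2 > 0, so this is a local minimum.
P(3) = (-2)·e^(-3) ≈ -0.0996.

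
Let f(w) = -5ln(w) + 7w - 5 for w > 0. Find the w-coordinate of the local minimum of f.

5/7

f'(w) = -5/w + 7 = 0 gives w = 5/7.
f''(w) = 5/w², which is positive for w > 0, so this is a local minimum.
f(5/7) = -5·ln(5/7) + 5 - 5 ≈ 1.6824.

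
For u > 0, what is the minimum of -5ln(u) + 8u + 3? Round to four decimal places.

R'(u) = -5/u + 8 = 0 gives u = 5/8.
R''(u) = 5/u², which is positive for u > 0, so this is a local minimum.
R(5/8) = -5·ln(5/8) + 5 + 3 ≈ 10.3500.

10.3500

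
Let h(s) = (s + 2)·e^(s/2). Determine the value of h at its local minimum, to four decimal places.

Differentiating with the product rule gives h'(s) = ((1/2)s + 2)·e^(s/2). Since e^(s/2) > 0, the only critical point is s = -4.
h''(-4) has the same sign as 1/2 > 0, so this is a local minimum.
h(-4) = (-2)·e^(-2) ≈ -0.2707.

-0.2707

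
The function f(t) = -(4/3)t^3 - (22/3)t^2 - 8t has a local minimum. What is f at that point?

Critical points: f'(t) = -4t^2 - (44/3)t - 8 vanishes at t = -3, -2/3.
Since f''(t) = -8t - 44/3, we get f''(-3) = 28/3 > 0 ⇒ local minimum; f''(-2/3) = -28/3 < 0 ⇒ local maximum.
So the local minimum value is f(-3) = -6.

-6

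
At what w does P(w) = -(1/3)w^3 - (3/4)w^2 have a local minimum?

-3/2

Critical points: P'(w) = -w^2 - (3/2)w vanishes at w = -3/2, 0.
Since P''(w) = -2w - 3/2, we get P''(-3/2) = 3/2 > 0 ⇒ local minimum; P''(0) = -3/2 < 0 ⇒ local maximum.
Thus P has its local minimum at w = -3/2, with value -9/16.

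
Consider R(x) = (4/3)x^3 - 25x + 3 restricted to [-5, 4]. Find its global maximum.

134/3

The derivative is 4x^2 - 25, which vanishes at x = -5/2 and x = 5/2.
Candidates: R(-5) = -116/3; R(-5/2) = 134/3; R(5/2) = -116/3; R(4) = -35/3.
So the maximum is R(-5/2) = 134/3.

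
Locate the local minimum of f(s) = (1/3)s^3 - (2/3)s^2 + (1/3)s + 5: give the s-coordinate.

1

f'(s) = s^2 - (4/3)s + 1/3 = 0 at s = 1/3, 1.
Second-derivative test with f''(s) = 2s - 4/3: f''(1/3) = -2/3 < 0 ⇒ local maximum; f''(1) = 2/3 > 0 ⇒ local minimum.
Thus f has its local minimum at s = 1, with value 5.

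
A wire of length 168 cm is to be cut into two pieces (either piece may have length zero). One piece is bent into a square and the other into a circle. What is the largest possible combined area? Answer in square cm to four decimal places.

Let x be the length used for the square. Square side x/4; circle radius (168−x)/(2π).
A(x) = (x/4)² + π·((168−x)/(2π))² = x²/16 + (168−x)²/(4π) for 0 ≤ x ≤ 168. A'(x) = x/8 − (168−x)/(2π) = 0 gives x = 4·168/(π+4) ≈ 94.0967.
A'' > 0, so the interior critical point is a minimum; the maximum is at an endpoint. A(0) = 2245.9946 and A(168) = 1764.0000, so the largest area is 2245.9946.

2245.9946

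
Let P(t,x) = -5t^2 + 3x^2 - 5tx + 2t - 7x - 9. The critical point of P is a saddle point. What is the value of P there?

∂P/∂t = -10t - 5x + 2 = 0 and ∂P/∂x = -5t + 6x - 7 = 0, so (t, x) = (-23/85, 16/17).
The Hessian has P_{tt} = -10, P_{xx} = 6, P_{tx} = -5, giving D = -85 < 0, so the point is a saddle point.
P(-23/85, 16/17) = -1068/85.

-1068/85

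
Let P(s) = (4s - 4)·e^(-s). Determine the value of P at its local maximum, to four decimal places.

P'(s) = 4·e^(-s) + (4s - 4)·(-1)·e^(-s) = (-4s + 8)·e^(-s). Since e^(-s) > 0, the only critical point is s = 2.
P''(2) has the same sign as -4 < 0, so this is a local maximum.
P(2) = (4)·e^(-2) ≈ 0.5413.

0.5413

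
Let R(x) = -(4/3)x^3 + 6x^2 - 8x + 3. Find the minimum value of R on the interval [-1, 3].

-3

The derivative is -4x^2 + 12x - 8, which vanishes at x = 1 and x = 2.
Candidates: R(-1) = 55/3,  R(1) = -1/3,  R(2) = 1/3,  R(3) = -3.
So the minimum is R(3) = -3.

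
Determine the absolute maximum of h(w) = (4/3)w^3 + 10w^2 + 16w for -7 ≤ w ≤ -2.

h'(w) = 4w^2 + 20w + 16, whose only zero in [-7, -2] is w = -4.
Evaluating at the critical points and endpoints: h(-7) = -238/3,  h(-4) = 32/3,  h(-2) = -8/3.
Hence the absolute maximum is 32/3 at w = -4.

32/3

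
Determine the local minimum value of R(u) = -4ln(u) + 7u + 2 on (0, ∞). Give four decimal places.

8.2385

R'(u) = -4/u + 7 = 0 gives u = 4/7.
R''(u) = 4/u², which is positive for u > 0, so this is a local minimum.
R(4/7) = -4·ln(4/7) + 4 + 2 ≈ 8.2385.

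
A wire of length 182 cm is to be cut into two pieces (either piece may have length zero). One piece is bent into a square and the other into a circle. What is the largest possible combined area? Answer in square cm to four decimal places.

Let x be the length used for the square. Square side x/4; circle radius (182−x)/(2π).
A(x) = (x/4)² + π·((182−x)/(2π))² = x²/16 + (182−x)²/(4π) for 0 ≤ x ≤ 182. A'(x) = x/8 − (182−x)/(2π) = 0 gives x = 4·182/(π+4) ≈ 101.9380.
A'' > 0, so the interior critical point is a minimum; the maximum is at an endpoint. A(0) = 2635.9242 and A(182) = 2070.2500, so the largest area is 2635.9242.

2635.9242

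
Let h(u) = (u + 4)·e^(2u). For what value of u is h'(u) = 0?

By the product rule, h'(u) = (2u + 9)·e^(2u). Since e^(2u) > 0, the only critical point is u = -9/2.
h''(-9/2) has the same sign as 2 > 0, so this is a local minimum.
h(-9/2) = (-1/2)·e^(-9) ≈ -0.0001.

-9/2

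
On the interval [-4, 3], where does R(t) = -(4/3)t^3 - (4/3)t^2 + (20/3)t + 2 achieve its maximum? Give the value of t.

R'(t) = -4t^2 - (8/3)t + 20/3, which vanishes at t = -5/3 and t = 1.
Compare values at every candidate in [-4, 3]: R(-4) = 118/3; R(-5/3) = -538/81; R(1) = 6; R(3) = -26.
The maximum over the interval is 118/3, attained at t = -4.

-4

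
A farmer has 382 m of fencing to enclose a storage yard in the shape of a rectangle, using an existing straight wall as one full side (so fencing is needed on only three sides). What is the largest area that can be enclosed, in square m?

Let the sides perpendicular to the wall have length x and the parallel side y, so 2x + y = 382 and the area is A = xy = x(382 − 2x).
A'(x) = 382 − 4x = 0 gives x = 191/2, and A''(x) = −4 < 0 confirms a maximum.
Then y = 382 − 2·191/2 = 191 and A = 36481/2.

36481/2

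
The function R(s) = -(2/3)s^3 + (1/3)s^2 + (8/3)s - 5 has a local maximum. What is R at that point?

R'(s) = -2s^2 + (2/3)s + 8/3 = 0 at s = -1, 4/3.
Since R''(s) = -4s + 2/3, we get R''(-1) = 14/3 > 0 ⇒ local minimum; R''(4/3) = -14/3 < 0 ⇒ local maximum.
The local maximum is R(4/3) = -197/81.

-197/81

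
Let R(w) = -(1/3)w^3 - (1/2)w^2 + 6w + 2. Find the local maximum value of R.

Critical points: R'(w) = -w^2 - w + 6 vanishes at w = -3, 2.
Since R''(w) = -2w - 1, we get R''(-3) = 5 > 0 ⇒ local minimum; R''(2) = -5 < 0 ⇒ local maximum.
So the local maximum value is R(2) = 28/3.

28/3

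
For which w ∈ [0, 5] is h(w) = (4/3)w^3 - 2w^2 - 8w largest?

5

h'(w) = 4w^2 - 4w - 8, whose only zero in [0, 5] is w = 2.
Candidates: h(0) = 0; h(2) = -40/3; h(5) = 230/3.
So the maximum is h(5) = 230/3.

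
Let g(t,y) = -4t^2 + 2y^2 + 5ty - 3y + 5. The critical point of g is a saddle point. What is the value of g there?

∂g/∂t = -8t + 5y = 0 and ∂g/∂y = 5t + 4y - 3 = 0, so (t, y) = (5/19, 8/19).
The Hessian has g_{tt} = -8, g_{yy} = 4, g_{ty} = 5, giving D = -57 < 0, so the point is a saddle point.
g(5/19, 8/19) = 83/19.

83/19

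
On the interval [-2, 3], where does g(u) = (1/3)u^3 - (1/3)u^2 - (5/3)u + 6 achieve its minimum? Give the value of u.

5/3

g'(u) = u^2 - (2/3)u - 5/3, which vanishes at u = -1 and u = 5/3.
Candidates: g(-2) = 16/3; g(-1) = 7; g(5/3) = 311/81; g(3) = 7.
Hence the absolute minimum is 311/81 at u = 5/3.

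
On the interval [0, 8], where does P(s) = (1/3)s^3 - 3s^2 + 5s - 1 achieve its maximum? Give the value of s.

Differentiating, P'(s) = s^2 - 6s + 5; which vanishes at s = 1 and s = 5.
Candidates: P(0) = -1, P(1) = 4/3, P(5) = -28/3, P(8) = 53/3.
The maximum over the interval is 53/3, attained at s = 8.

8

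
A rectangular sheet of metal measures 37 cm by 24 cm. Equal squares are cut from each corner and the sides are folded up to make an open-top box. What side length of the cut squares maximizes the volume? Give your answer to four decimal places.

With cut size x, the volume is V(x) = x(37 − 2x)(24 − 2x) for 0 < x < 12.
V'(x) = 12x^2 − 244x + 888. Setting V'(x) = 0 gives x ≈ 4.7481 (the root in (0, 12)).
V''(x) = 24x − 244 is negative there, so this is the maximum; V ≈ 1894.0627.

4.7481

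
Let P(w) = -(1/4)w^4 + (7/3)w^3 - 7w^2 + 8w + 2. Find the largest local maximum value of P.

P'(w) = -w^3 + 7w^2 - 14w + 8. Setting P'(w) = 0 gives w ∈ {1, 2, 4}.
P''(w) = -3w^2 + 14w - 14. P''(1) = -3 < 0 ⇒ local maximum; P''(2) = 2 > 0 ⇒ local minimum; P''(4) = -6 < 0 ⇒ local maximum.
So the largest local maximum value is P(4) = 22/3.

22/3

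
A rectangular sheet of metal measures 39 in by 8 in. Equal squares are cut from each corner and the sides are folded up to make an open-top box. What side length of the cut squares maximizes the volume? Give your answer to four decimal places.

With cut size x, the volume is V(x) = x(39 − 2x)(8 − 2x) for 0 < x < 4.
V'(x) = 12x^2 − 188x + 312. Setting V'(x) = 0 gives x ≈ 1.8868 (the root in (0, 4)).
V''(x) = 24x − 188 is negative there, so this is the maximum; V ≈ 280.9084.

1.8868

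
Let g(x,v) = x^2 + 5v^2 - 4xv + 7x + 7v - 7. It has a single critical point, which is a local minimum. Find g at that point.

∂g/∂x = 2x - 4v + 7 = 0 and ∂g/∂v = -4x + 10v + 7 = 0, so (x, v) = (-49/2, -21/2).
The Hessian has g_{xx} = 2, g_{vv} = 10, g_{xv} = -4, giving D = 4 > 0 with g_{xx} > 0, so the point is a local minimum.
g(-49/2, -21/2) = -259/2.

-259/2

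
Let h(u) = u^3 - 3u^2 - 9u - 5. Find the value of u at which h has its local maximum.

h'(u) = 3u^2 - 6u - 9 = 0 at u = -1, 3.
Second-derivative test with h''(u) = 6u - 6: h''(-1) = -12 < 0 ⇒ local maximum; h''(3) = 12 > 0 ⇒ local minimum.
The local maximum is h(-1) = 0.

-1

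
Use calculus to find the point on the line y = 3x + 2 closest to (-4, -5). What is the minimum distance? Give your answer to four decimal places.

1.5811

Minimize D(x)^2 = (x + 4)^2 + (3x + 7)^2.
d/dx[D^2] = 2(x + 4) + 2·3·(3x + 7) = 0 ⇒ x = -5/2.
Then y = -11/2 and the distance is √(5/2) ≈ 1.5811.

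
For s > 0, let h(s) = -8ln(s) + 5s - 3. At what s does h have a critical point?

h'(s) = -8/s + 5 = 0 gives s = 8/5.
h''(s) = 8/s², which is positive for s > 0, so this is a local minimum.
h(8/5) = -8·ln(8/5) + 8 - 3 ≈ 1.2400.

8/5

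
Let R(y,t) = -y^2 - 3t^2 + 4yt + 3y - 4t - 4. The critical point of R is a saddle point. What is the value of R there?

∂R/∂y = -2y + 4t + 3 = 0 and ∂R/∂t = 4y - 6t - 4 = 0, so (y, t) = (-1/2, -1).
The Hessian has R_{yy} = -2, R_{tt} = -6, R_{yt} = 4, giving D = -4 < 0, so the point is a saddle point.
R(-1/2, -1) = -11/4.

-11/4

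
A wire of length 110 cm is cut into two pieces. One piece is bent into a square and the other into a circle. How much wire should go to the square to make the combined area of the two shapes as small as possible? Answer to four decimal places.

Let x be the length used for the square. Square side x/4; circle radius (110−x)/(2π).
A(x) = (x/4)² + π·((110−x)/(2π))² = x²/16 + (110−x)²/(4π) for 0 ≤ x ≤ 110. A'(x) = x/8 − (110−x)/(2π) = 0 gives x = 4·110/(π+4) ≈ 61.6109.
A'' = 1/8 + 1/(2π) > 0, so this gives the minimum combined area; x ≈ 61.6109 cm to the square.

61.6109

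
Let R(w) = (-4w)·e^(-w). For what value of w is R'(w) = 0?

R'(w) = (-4)·e^(-w) + (-4w)·(-1)·e^(-w) = (4w - 4)·e^(-w). Since e^(-w) > 0, the only critical point is w = 1.
R''(1) has the same sign as 4 > 0, so this is a local minimum.
R(1) = (-4)·e^(-1) ≈ -1.4715.

1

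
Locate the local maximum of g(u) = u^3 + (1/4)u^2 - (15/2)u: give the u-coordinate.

-5/3

g'(u) = 3u^2 + (1/2)u - 15/2. Setting g'(u) = 0 gives u ∈ {-5/3, 3/2}.
Second-derivative test with g''(u) = 6u + 1/2: g''(-5/3) = -19/2 < 0 ⇒ local maximum; g''(3/2) = 19/2 > 0 ⇒ local minimum.
The local maximum is g(-5/3) = 925/108.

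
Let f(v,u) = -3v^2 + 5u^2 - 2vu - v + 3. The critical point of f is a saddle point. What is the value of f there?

∂f/∂v = -6v - 2u - 1 = 0 and ∂f/∂u = -2v + 10u = 0, so (v, u) = (-5/32, -1/32).
The Hessian has f_{vv} = -6, f_{uu} = 10, f_{vu} = -2, giving D = -64 < 0, so the point is a saddle point.
f(-5/32, -1/32) = 197/64.

197/64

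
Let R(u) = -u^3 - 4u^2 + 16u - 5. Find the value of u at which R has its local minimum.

-4

R'(u) = -3u^2 - 8u + 16 = 0 at u = -4, 4/3.
Second-derivative test with R''(u) = -6u - 8: R''(-4) = 16 > 0 ⇒ local minimum; R''(4/3) = -16 < 0 ⇒ local maximum.
So the local minimum value is R(-4) = -69.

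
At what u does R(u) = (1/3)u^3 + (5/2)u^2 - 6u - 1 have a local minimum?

1

R'(u) = u^2 + 5u - 6. Setting R'(u) = 0 gives u ∈ {-6, 1}.
Second-derivative test with R''(u) = 2u + 5: R''(-6) = -7 < 0 ⇒ local maximum; R''(1) = 7 > 0 ⇒ local minimum.
Thus R has its local minimum at u = 1, with value -25/6.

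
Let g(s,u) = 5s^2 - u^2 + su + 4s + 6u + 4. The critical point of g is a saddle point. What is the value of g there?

∂g/∂s = 10s + u + 4 = 0 and ∂g/∂u = s - 2u + 6 = 0, so (s, u) = (-2/3, 8/3).
The Hessian has g_{ss} = 10, g_{uu} = -2, g_{su} = 1, giving D = -21 < 0, so the point is a saddle point.
g(-2/3, 8/3) = 32/3.

32/3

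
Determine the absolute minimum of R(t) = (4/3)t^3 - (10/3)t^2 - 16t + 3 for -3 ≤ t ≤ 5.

R'(t) = 4t^2 - (20/3)t - 16, which vanishes at t = -4/3 and t = 3.
Evaluating at the critical points and endpoints: R(-3) = -15; R(-4/3) = 1235/81; R(3) = -39; R(5) = 19/3.
The minimum over the interval is -39, attained at t = 3.

-39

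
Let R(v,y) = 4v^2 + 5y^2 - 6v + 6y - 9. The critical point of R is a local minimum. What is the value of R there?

-261/20

∂R/∂v = 8v - 6 = 0 and ∂R/∂y = 10y + 6 = 0, so (v, y) = (3/4, -3/5).
The Hessian has R_{vv} = 8, R_{yy} = 10, R_{vy} = 0, giving D = 80 > 0 with R_{vv} > 0, so the point is a local minimum.
R(3/4, -3/5) = -261/20.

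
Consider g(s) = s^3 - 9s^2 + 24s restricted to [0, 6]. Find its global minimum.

Differentiating, g'(s) = 3s^2 - 18s + 24; which vanishes at s = 2 and s = 4.
Evaluating at the critical points and endpoints: g(0) = 0,  g(2) = 20,  g(4) = 16,  g(6) = 36.
So the minimum is g(0) = 0.

0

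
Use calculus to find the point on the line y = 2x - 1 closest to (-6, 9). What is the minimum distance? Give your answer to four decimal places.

9.8387

Minimize D(x)^2 = (x + 6)^2 + (2x - 10)^2.
d/dx[D^2] = 2(x + 6) + 2·2·(2x - 10) = 0 ⇒ x = 14/5.
Then y = 23/5 and the distance is √(484/5) ≈ 9.8387.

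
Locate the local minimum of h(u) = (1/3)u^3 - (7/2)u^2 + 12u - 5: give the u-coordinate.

4

Critical points: h'(u) = u^2 - 7u + 12 vanishes at u = 3, 4.
h''(u) = 2u - 7. h''(3) = -1 < 0 ⇒ local maximum; h''(4) = 1 > 0 ⇒ local minimum.
Thus h has its local minimum at u = 4, with value 25/3.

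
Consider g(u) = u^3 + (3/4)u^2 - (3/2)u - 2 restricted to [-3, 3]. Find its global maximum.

g'(u) = 3u^2 + (3/2)u - 3/2, which vanishes at u = -1 and u = 1/2.
Compare values at every candidate in [-3, 3]: g(-3) = -71/4; g(-1) = -3/4; g(1/2) = -39/16; g(3) = 109/4.
The maximum over the interval is 109/4, attained at u = 3.

109/4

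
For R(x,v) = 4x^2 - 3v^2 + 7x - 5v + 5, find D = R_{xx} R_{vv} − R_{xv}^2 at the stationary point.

-48

∂R/∂x = 8x + 7 = 0 and ∂R/∂v = -6v - 5 = 0, so (x, v) = (-7/8, -5/6).
The Hessian has R_{xx} = 8, R_{vv} = -6, R_{xv} = 0, giving D = -48 < 0, so the point is a saddle point.
D = (8)·(-6) − (0)^2 = -48.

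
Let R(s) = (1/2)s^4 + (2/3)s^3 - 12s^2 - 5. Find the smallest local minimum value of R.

-335/3

R'(s) = 2s^3 + 2s^2 - 24s. Setting R'(s) = 0 gives s ∈ {-4, 0, 3}.
R''(s) = 6s^2 + 4s - 24. R''(-4) = 56 > 0 ⇒ local minimum; R''(0) = -24 < 0 ⇒ local maximum; R''(3) = 42 > 0 ⇒ local minimum.
Thus R has its smallest local minimum at s = -4, with value -335/3.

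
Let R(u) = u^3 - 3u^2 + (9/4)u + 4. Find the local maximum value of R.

Critical points: R'(u) = 3u^2 - 6u + 9/4 vanishes at u = 1/2, 3/2.
R''(u) = 6u - 6. R''(1/2) = -3 < 0 ⇒ local maximum; R''(3/2) = 3 > 0 ⇒ local minimum.
Thus R has its local maximum at u = 1/2, with value 9/2.

9/2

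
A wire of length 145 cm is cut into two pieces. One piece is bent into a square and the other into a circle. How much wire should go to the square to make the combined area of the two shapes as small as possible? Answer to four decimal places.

81.2144

Let x be the length used for the square. Square side x/4; circle radius (145−x)/(2π).
A(x) = (x/4)² + π·((145−x)/(2π))² = x²/16 + (145−x)²/(4π) for 0 ≤ x ≤ 145. A'(x) = x/8 − (145−x)/(2π) = 0 gives x = 4·145/(π+4) ≈ 81.2144.
A'' = 1/8 + 1/(2π) > 0, so this gives the minimum combined area; x ≈ 81.2144 cm to the square.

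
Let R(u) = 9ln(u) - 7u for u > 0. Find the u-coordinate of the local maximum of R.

R'(u) = 9/u − 7 = 0 gives u = 9/7.
R''(u) = -9/u², which is negative for u > 0, so this is a local maximum.
R(9/7) = 9·ln(9/7) - 9 ≈ -6.7382.

9/7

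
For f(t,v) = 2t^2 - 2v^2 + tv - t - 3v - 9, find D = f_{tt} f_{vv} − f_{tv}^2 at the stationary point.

∂f/∂t = 4t + v - 1 = 0 and ∂f/∂v = t - 4v - 3 = 0, so (t, v) = (7/17, -11/17).
The Hessian has f_{tt} = 4, f_{vv} = -4, f_{tv} = 1, giving D = -17 < 0, so the point is a saddle point.
D = (4)·(-4) − (1)^2 = -17.

-17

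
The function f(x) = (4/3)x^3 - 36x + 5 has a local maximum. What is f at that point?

f'(x) = 4x^2 - 36 = 0 at x = -3, 3.
f''(x) = 8x. f''(-3) = -24 < 0 ⇒ local maximum; f''(3) = 24 > 0 ⇒ local minimum.
Thus f has its local maximum at x = -3, with value 77.

77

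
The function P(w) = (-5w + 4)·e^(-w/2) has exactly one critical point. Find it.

P'(w) = (-5)·e^(-w/2) + (-5w + 4)·(-1/2)·e^(-w/2) = ((5/2)w - 7)·e^(-w/2). Since e^(-w/2) > 0, the only critical point is w = 14/5.
P''(14/5) has the same sign as 5/2 > 0, so this is a local minimum.
P(14/5) = (-10)·e^(-7/5) ≈ -2.4660.

14/5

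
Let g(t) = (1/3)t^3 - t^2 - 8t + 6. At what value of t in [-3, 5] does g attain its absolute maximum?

Differentiating, g'(t) = t^2 - 2t - 8; which vanishes at t = -2 and t = 4.
Evaluating at the critical points and endpoints: g(-3) = 12, g(-2) = 46/3, g(4) = -62/3, g(5) = -52/3.
The maximum over the interval is 46/3, attained at t = -2.

-2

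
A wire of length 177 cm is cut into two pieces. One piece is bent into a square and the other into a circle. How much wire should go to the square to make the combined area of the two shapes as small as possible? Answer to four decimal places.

99.1376

Let x be the length used for the square. Square side x/4; circle radius (177−x)/(2π).
A(x) = (x/4)² + π·((177−x)/(2π))² = x²/16 + (177−x)²/(4π) for 0 ≤ x ≤ 177. A'(x) = x/8 − (177−x)/(2π) = 0 gives x = 4·177/(π+4) ≈ 99.1376.
A'' = 1/8 + 1/(2π) > 0, so this gives the minimum combined area; x ≈ 99.1376 cm to the square.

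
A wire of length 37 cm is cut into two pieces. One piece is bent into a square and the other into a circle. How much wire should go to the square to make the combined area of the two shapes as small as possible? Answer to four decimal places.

Let x be the length used for the square. Square side x/4; circle radius (37−x)/(2π).
A(x) = (x/4)² + π·((37−x)/(2π))² = x²/16 + (37−x)²/(4π) for 0 ≤ x ≤ 37. A'(x) = x/8 − (37−x)/(2π) = 0 gives x = 4·37/(π+4) ≈ 20.7237.
A'' = 1/8 + 1/(2π) > 0, so this gives the minimum combined area; x ≈ 20.7237 cm to the square.

20.7237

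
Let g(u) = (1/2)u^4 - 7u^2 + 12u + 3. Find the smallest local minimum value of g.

g'(u) = 2u^3 - 14u + 12. Setting g'(u) = 0 gives u ∈ {-3, 1, 2}.
Since g''(u) = 6u^2 - 14, we get g''(-3) = 40 > 0 ⇒ local minimum; g''(1) = -8 < 0 ⇒ local maximum; g''(2) = 10 > 0 ⇒ local minimum.
The smallest local minimum is g(-3) = -111/2.

-111/2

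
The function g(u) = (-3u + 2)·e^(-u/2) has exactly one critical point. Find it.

8/3

By the product rule, g'(u) = ((3/2)u - 4)·e^(-u/2). Since e^(-u/2) > 0, the only critical point is u = 8/3.
g''(8/3) has the same sign as 3/2 > 0, so this is a local minimum.
g(8/3) = (-6)·e^(-4/3) ≈ -1.5816.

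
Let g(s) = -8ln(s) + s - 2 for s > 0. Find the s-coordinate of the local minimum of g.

g'(s) = -8/s + 1 = 0 gives s = 8.
g''(s) = 8/s², which is positive for s > 0, so this is a local minimum.
g(8) = -8·ln(8) + 8 - 2 ≈ -10.6355.

8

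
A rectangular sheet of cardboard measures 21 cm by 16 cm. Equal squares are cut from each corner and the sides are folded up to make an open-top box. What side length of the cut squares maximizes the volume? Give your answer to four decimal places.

With cut size x, the volume is V(x) = x(21 − 2x)(16 − 2x) for 0 < x < 8.
V'(x) = 12x^2 − 148x + 336. Setting V'(x) = 0 gives x ≈ 3.0000 (the root in (0, 8)).
V''(x) = 24x − 148 is negative there, so this is the maximum; V ≈ 450.0000.

3.0000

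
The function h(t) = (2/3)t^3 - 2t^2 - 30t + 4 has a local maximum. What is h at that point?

58

h'(t) = 2t^2 - 4t - 30. Setting h'(t) = 0 gives t ∈ {-3, 5}.
Second-derivative test with h''(t) = 4t - 4: h''(-3) = -16 < 0 ⇒ local maximum; h''(5) = 16 > 0 ⇒ local minimum.
So the local maximum value is h(-3) = 58.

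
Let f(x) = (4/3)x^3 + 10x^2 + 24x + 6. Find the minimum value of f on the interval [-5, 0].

The derivative is 4x^2 + 20x + 24, which vanishes at x = -3 and x = -2.
Evaluating at the critical points and endpoints: f(-5) = -92/3; f(-3) = -12; f(-2) = -38/3; f(0) = 6.
The minimum over the interval is -92/3, attained at x = -5.

-92/3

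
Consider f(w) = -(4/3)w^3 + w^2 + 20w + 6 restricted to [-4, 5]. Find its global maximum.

497/12

Differentiating, f'(w) = -4w^2 + 2w + 20; which vanishes at w = -2 and w = 5/2.
Candidates: f(-4) = 82/3,  f(-2) = -58/3,  f(5/2) = 497/12,  f(5) = -107/3.
The maximum over the interval is 497/12, attained at w = 5/2.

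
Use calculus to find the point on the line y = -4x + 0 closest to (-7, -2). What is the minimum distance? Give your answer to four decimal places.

7.2761

Minimize D(x)^2 = (x + 7)^2 + (-4x + 2)^2.
d/dx[D^2] = 2(x + 7) + 2·(-4)·(-4x + 2) = 0 ⇒ x = 1/17.
Then y = -4/17 and the distance is √(900/17) ≈ 7.2761.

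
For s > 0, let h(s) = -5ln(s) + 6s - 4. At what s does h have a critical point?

5/6

h'(s) = -5/s + 6 = 0 gives s = 5/6.
h''(s) = 5/s², which is positive for s > 0, so this is a local minimum.
h(5/6) = -5·ln(5/6) + 5 - 4 ≈ 1.9116.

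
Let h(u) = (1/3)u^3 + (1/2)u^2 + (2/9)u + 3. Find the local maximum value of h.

h'(u) = u^2 + u + 2/9. Setting h'(u) = 0 gives u ∈ {-2/3, -1/3}.
Since h''(u) = 2u + 1, we get h''(-2/3) = -1/3 < 0 ⇒ local maximum; h''(-1/3) = 1/3 > 0 ⇒ local minimum.
The local maximum is h(-2/3) = 241/81.

241/81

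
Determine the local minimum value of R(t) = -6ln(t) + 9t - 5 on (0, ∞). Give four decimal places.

R'(t) = -6/t + 9 = 0 gives t = 2/3.
R''(t) = 6/t², which is positive for t > 0, so this is a local minimum.
R(2/3) = -6·ln(2/3) + 6 - 5 ≈ 3.4328.

3.4328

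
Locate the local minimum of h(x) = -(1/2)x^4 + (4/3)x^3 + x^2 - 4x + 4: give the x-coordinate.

1

h'(x) = -2x^3 + 4x^2 + 2x - 4 = 0 at x = -1, 1, 2.
Second-derivative test with h''(x) = -6x^2 + 8x + 2: h''(-1) = -12 < 0 ⇒ local maximum; h''(1) = 4 > 0 ⇒ local minimum; h''(2) = -6 < 0 ⇒ local maximum.
Thus h has its local minimum at x = 1, with value 11/6.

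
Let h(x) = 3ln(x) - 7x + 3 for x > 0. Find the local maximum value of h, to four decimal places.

-2.5419

h'(x) = 3/x − 7 = 0 gives x = 3/7.
h''(x) = -3/x², which is negative for x > 0, so this is a local maximum.
h(3/7) = 3·ln(3/7) - 3 + 3 ≈ -2.5419.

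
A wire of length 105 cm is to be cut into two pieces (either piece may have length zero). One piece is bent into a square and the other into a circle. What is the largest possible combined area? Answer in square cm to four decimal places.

877.3416

Let x be the length used for the square. Square side x/4; circle radius (105−x)/(2π).
A(x) = (x/4)² + π·((105−x)/(2π))² = x²/16 + (105−x)²/(4π) for 0 ≤ x ≤ 105. A'(x) = x/8 − (105−x)/(2π) = 0 gives x = 4·105/(π+4) ≈ 58.8104.
A'' > 0, so the interior critical point is a minimum; the maximum is at an endpoint. A(0) = 877.3416 and A(105) = 689.0625, so the largest area is 877.3416.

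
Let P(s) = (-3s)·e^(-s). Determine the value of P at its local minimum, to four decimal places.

Differentiating with the product rule gives P'(s) = (3s - 3)·e^(-s). Since e^(-s) > 0, the only critical point is s = 1.
P''(1) has the same sign as 3 > 0, so this is a local minimum.
P(1) = (-3)·e^(-1) ≈ -1.1036.

-1.1036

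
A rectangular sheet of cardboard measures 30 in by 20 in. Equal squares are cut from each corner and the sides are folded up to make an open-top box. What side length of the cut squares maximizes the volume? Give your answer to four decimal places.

3.9237

With cut size x, the volume is V(x) = x(30 − 2x)(20 − 2x) for 0 < x < 10.
V'(x) = 12x^2 − 200x + 600. Setting V'(x) = 0 gives x ≈ 3.9237 (the root in (0, 10)).
V''(x) = 24x − 200 is negative there, so this is the maximum; V ≈ 1056.3059.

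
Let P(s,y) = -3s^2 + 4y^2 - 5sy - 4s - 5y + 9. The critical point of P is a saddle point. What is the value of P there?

∂P/∂s = -6s - 5y - 4 = 0 and ∂P/∂y = -5s + 8y - 5 = 0, so (s, y) = (-57/73, 10/73).
The Hessian has P_{ss} = -6, P_{yy} = 8, P_{sy} = -5, giving D = -73 < 0, so the point is a saddle point.
P(-57/73, 10/73) = 746/73.

746/73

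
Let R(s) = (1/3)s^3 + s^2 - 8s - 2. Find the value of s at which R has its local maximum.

-4

Critical points: R'(s) = s^2 + 2s - 8 vanishes at s = -4, 2.
Since R''(s) = 2s + 2, we get R''(-4) = -6 < 0 ⇒ local maximum; R''(2) = 6 > 0 ⇒ local minimum.
The local maximum is R(-4) = 74/3.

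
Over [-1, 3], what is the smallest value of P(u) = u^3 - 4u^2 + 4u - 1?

P'(u) = 3u^2 - 8u + 4, which vanishes at u = 2/3 and u = 2.
Candidates: P(-1) = -10; P(2/3) = 5/27; P(2) = -1; P(3) = 2.
The minimum over the interval is -10, attained at u = -1.

-10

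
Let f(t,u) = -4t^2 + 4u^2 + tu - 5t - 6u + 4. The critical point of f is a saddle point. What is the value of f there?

∂f/∂t = -8t + u - 5 = 0 and ∂f/∂u = t + 8u - 6 = 0, so (t, u) = (-34/65, 53/65).
The Hessian has f_{tt} = -8, f_{uu} = 8, f_{tu} = 1, giving D = -65 < 0, so the point is a saddle point.
f(-34/65, 53/65) = 186/65.

186/65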